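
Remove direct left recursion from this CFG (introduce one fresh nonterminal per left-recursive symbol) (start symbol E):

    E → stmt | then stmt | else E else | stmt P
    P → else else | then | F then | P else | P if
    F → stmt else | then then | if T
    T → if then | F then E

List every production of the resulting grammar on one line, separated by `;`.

E → stmt | then stmt | else E else | stmt P; P → else else P' | then P' | F then P'; F → stmt else | then then | if T; T → if then | F then E; P' → else P' | if P' | ε

Left recursion appears on P.
For P: α = {else, if}, β = {else else, then, F then}. Rewrite as P → β P' and P' → α P' | ε.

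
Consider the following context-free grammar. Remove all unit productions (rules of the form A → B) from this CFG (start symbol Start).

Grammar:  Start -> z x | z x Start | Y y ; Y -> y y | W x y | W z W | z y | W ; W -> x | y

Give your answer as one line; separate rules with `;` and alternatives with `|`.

Start -> z x | z x Start | Y y; Y -> x | y | y y | W x y | W z W | z y; W -> x | y

Unit pairs: Y ⇒* {W}.
Replace each nonterminal's rules with the union of the non-unit rules of every nonterminal it unit-derives.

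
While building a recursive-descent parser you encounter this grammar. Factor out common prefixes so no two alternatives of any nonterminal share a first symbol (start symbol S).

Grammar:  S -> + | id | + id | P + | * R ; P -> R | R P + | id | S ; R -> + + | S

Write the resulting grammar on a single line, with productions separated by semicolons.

S -> id | P + | * R | + S'; P -> id | S | R P'; R -> + + | S; S' -> ε | id; P' -> ε | P +

S has alternatives sharing prefix '+': factor to S → + S' with S' → ε | id.
P has alternatives sharing prefix 'R': factor to P → R P' with P' → ε | P +.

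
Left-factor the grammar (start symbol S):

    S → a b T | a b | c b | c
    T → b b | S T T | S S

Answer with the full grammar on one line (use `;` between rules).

S → a b S' | c S''; T → b b | S T'; S' → T | ε; S'' → b | ε; T' → T T | S

S has alternatives sharing prefix 'a b': factor to S → a b S' with S' → T | ε.
S has alternatives sharing prefix 'c': factor to S → c S'' with S'' → b | ε.
T has alternatives sharing prefix 'S': factor to T → S T' with T' → T T | S.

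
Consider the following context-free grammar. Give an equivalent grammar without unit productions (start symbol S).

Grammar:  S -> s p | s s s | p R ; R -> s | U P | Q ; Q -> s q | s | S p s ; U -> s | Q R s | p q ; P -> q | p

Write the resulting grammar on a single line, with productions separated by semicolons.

Unit pairs: R ⇒* {Q}.
For every A with A ⇒* B via unit rules, add B's non-unit alternatives to A; then delete every rule of the form X → Y.

S -> s p | s s s | p R; R -> s q | s | S p s | U P; Q -> s q | s | S p s; U -> s | Q R s | p q; P -> q | p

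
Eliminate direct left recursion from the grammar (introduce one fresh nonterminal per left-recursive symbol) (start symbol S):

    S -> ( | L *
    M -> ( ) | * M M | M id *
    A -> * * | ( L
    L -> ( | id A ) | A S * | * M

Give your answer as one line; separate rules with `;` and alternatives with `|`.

S -> ( | L *; M -> ( ) M' | * M M M'; A -> * * | ( L; L -> ( | id A ) | A S * | * M; M' -> id * M' | epsilon

Left recursion appears on M.
For M: α = {id *}, β = {( ), * M M}. Rewrite as M → β M' and M' → α M' | ε.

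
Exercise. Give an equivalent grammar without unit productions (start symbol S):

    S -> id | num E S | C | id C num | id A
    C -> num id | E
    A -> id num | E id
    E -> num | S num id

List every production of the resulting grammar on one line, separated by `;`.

Unit pairs: C ⇒* {E}; S ⇒* {C, E}.
For each unit pair (A, B), copy every non-unit production of B to A, then drop all unit productions.

S -> num | S num id | num id | id | num E S | id C num | id A; C -> num | S num id | num id; A -> id num | E id; E -> num | S num id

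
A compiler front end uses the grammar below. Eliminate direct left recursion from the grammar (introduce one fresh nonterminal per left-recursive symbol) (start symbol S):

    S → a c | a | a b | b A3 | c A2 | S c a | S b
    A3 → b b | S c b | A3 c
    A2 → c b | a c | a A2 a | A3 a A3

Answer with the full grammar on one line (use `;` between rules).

S → a c S' | a S' | a b S' | b A3 S' | c A2 S'; A3 → b b A3' | S c b A3'; A2 → c b | a c | a A2 a | A3 a A3; S' → c a S' | b S' | ε; A3' → c A3' | ε

Left recursion appears on S, A3.
For S: α = {c a, b}, β = {a c, a, a b, b A3, c A2}. Rewrite as S → β S' and S' → α S' | ε.
For A3: α = {c}, β = {b b, S c b}. Rewrite as A3 → β A3' and A3' → α A3' | ε.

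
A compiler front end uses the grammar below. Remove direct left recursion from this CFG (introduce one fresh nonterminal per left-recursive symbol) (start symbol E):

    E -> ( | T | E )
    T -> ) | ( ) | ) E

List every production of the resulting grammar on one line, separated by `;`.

E -> ( E' | T E'; T -> ) | ( ) | ) E; E' -> ) E' | ε

Directly left-recursive nonterminal: E.
For E: α = {)}, β = {(, T}. Rewrite as E → β E' and E' → α E' | ε.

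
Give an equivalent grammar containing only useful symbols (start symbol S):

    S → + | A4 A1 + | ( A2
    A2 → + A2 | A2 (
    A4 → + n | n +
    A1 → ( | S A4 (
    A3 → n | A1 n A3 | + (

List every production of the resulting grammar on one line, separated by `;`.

S → + | A4 A1 +; A4 → + n | n +; A1 → ( | S A4 (

Generating nonterminals: {A1, A3, A4, S}.
Reachable from S after that: {A1, A4, S}.
Removed useless symbols: {A2, A3} and every production mentioning them.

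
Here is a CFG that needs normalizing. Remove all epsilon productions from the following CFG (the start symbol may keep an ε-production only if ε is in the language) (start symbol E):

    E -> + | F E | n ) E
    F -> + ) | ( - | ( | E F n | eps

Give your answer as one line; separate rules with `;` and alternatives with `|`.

E -> + | F E | n ) E; F -> + ) | ( - | ( | E F n | E n

The nullable symbols are {F}.
ε ∉ L(G), so no ε-production is kept.
Expand every rule over subsets of its nullable positions: F → E F n gives E F n | E n.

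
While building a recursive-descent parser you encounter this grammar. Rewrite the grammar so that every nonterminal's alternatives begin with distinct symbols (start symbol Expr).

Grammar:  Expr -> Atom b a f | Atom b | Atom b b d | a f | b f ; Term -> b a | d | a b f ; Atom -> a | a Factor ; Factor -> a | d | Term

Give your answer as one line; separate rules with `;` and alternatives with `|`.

Expr -> a f | b f | Atom b Expr1; Term -> b a | d | a b f; Atom -> a Atom1; Factor -> a | d | Term; Expr1 -> a f | ε | b d; Atom1 -> ε | Factor

Expr has alternatives sharing prefix 'Atom b': factor to Expr → Atom b Expr1 with Expr1 → a f | ε | b d.
Atom has alternatives sharing prefix 'a': factor to Atom → a Atom1 with Atom1 → ε | Factor.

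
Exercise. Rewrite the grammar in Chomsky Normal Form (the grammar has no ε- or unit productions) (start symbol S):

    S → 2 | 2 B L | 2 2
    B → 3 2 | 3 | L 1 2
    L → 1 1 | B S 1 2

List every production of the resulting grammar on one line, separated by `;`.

Introduce a nonterminal for each terminal appearing in a rule of length ≥ 2: X1 → 2, X2 → 3, X3 → 1.
Binarize each right-hand side of length ≥ 3 by chaining fresh nonterminals (Y1, Y2, …): affected rules were S → X1 B L; B → L X3 X1; L → B S X3 X1.

S → 2 | X1 Y1 | X1 X1; B → X2 X1 | 3 | L Y2; L → X3 X3 | B Y3; X1 → 2; X2 → 3; X3 → 1; Y1 → B L; Y2 → X3 X1; Y3 → S Y4; Y4 → X3 X1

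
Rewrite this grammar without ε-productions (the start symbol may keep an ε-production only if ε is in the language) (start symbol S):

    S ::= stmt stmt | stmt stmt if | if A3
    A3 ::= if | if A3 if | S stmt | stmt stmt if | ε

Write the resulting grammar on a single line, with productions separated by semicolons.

S ::= stmt stmt | stmt stmt if | if A3 | if; A3 ::= if | if A3 if | if if | S stmt | stmt stmt if

The nullable symbols are {A3}.
ε ∉ L(G), so no ε-production is kept.
Add the nullable-subset variants: S → if A3 gives if A3 | if. A3 → if A3 if gives if A3 if | if if.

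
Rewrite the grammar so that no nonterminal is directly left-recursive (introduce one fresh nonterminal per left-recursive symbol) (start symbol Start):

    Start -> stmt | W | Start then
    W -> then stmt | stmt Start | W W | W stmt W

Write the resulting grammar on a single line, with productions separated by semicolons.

Start -> stmt Start1 | W Start1; W -> then stmt W1 | stmt Start W1; Start1 -> then Start1 | epsilon; W1 -> W W1 | stmt W W1 | epsilon

Start, W are directly left-recursive.
For Start: α = {then}, β = {stmt, W}. Rewrite as Start → β Start1 and Start1 → α Start1 | ε.
For W: α = {W, stmt W}, β = {then stmt, stmt Start}. Rewrite as W → β W1 and W1 → α W1 | ε.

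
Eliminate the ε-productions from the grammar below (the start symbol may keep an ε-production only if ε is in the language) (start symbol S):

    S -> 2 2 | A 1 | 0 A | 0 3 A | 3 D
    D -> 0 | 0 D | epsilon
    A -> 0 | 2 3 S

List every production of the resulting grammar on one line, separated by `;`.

S -> 2 2 | A 1 | 0 A | 0 3 A | 3 D | 3; D -> 0 | 0 D; A -> 0 | 2 3 S

Nullable nonterminals: {D}.
ε ∉ L(G), so no ε-production is kept.
Expand every rule over subsets of its nullable positions: S → 3 D gives 3 D | 3.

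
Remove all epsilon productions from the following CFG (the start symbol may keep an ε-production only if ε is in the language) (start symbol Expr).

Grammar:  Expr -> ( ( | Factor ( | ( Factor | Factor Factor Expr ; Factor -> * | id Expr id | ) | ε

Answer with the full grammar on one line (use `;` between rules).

Nullable set = {Factor}.
ε ∉ L(G), so no ε-production is kept.
Expand every rule over subsets of its nullable positions: Expr → Factor ( gives Factor ( | (. Expr → Factor Factor Expr gives Factor Factor Expr | Factor Expr.

Expr -> ( ( | Factor ( | ( | ( Factor | Factor Factor Expr | Factor Expr; Factor -> * | id Expr id | )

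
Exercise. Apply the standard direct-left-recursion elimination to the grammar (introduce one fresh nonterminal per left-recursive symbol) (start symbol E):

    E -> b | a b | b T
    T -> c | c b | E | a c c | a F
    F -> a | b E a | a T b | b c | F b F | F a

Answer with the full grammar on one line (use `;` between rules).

E -> b | a b | b T; T -> c | c b | E | a c c | a F; F -> a F' | b E a F' | a T b F' | b c F'; F' -> b F F' | a F' | ε

Left recursion appears on F.
For F: α = {b F, a}, β = {a, b E a, a T b, b c}. Rewrite as F → β F' and F' → α F' | ε.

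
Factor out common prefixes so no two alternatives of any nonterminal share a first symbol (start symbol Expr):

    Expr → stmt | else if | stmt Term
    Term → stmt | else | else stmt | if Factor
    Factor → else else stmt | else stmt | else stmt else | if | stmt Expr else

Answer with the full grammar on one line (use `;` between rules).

Expr → else if | stmt Expr1; Term → stmt | if Factor | else Term1; Factor → if | stmt Expr else | else Factor1; Expr1 → ε | Term; Term1 → ε | stmt; Factor1 → else stmt | stmt Factor11; Factor11 → ε | else

Expr has alternatives sharing prefix 'stmt': factor to Expr → stmt Expr1 with Expr1 → ε | Term.
Term has alternatives sharing prefix 'else': factor to Term → else Term1 with Term1 → ε | stmt.
Factor has alternatives sharing prefix 'else': factor to Factor → else Factor1 with Factor1 → else stmt | stmt | stmt else.
Factor1 has alternatives sharing prefix 'stmt': factor to Factor1 → stmt Factor11 with Factor11 → ε | else.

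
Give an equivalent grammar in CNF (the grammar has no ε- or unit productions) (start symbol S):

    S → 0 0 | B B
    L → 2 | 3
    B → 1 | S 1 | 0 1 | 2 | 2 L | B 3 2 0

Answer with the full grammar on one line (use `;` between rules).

S → X1 X1 | B B; L → 2 | 3; B → 1 | S X2 | X1 X2 | 2 | X3 L | B Y1; X1 → 0; X2 → 1; X3 → 2; X4 → 3; Y1 → X4 Y2; Y2 → X3 X1

Introduce a nonterminal for each terminal appearing in a rule of length ≥ 2: X1 → 0, X2 → 1, X3 → 2, X4 → 3.
Binarize each right-hand side of length ≥ 3 by chaining fresh nonterminals (Y1, Y2, …): affected rules were B → B X4 X3 X1.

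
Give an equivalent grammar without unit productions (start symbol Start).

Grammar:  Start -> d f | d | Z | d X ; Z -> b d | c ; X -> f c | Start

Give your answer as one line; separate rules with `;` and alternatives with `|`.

Unit pairs: Start ⇒* {Z}; X ⇒* {Start, Z}.
Replace each nonterminal's rules with the union of the non-unit rules of every nonterminal it unit-derives.

Start -> b d | c | d f | d | d X; Z -> b d | c; X -> b d | c | d f | d | d X | f c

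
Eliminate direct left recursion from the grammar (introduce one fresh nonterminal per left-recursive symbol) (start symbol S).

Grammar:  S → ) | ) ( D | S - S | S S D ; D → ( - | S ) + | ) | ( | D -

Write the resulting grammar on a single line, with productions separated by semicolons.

S → ) S' | ) ( D S'; D → ( - D' | S ) + D' | ) D' | ( D'; S' → - S S' | S D S' | ε; D' → - D' | ε

S, D are directly left-recursive.
For S: α = {- S, S D}, β = {), ) ( D}. Rewrite as S → β S' and S' → α S' | ε.
For D: α = {-}, β = {( -, S ) +, ), (}. Rewrite as D → β D' and D' → α D' | ε.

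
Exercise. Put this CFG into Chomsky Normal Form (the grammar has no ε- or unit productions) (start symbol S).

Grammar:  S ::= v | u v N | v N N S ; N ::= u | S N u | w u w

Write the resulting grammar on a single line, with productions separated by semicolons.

Introduce a nonterminal for each terminal appearing in a rule of length ≥ 2: X1 → u, X2 → v, X3 → w.
Binarize each right-hand side of length ≥ 3 by chaining fresh nonterminals (Y1, Y2, …): affected rules were S → X1 X2 N; S → X2 N N S; N → S N X1; N → X3 X1 X3.

S ::= v | X1 Y1 | X2 Y2; N ::= u | S Y4 | X3 Y5; X1 ::= u; X2 ::= v; X3 ::= w; Y1 ::= X2 N; Y2 ::= N Y3; Y3 ::= N S; Y4 ::= N X1; Y5 ::= X1 X3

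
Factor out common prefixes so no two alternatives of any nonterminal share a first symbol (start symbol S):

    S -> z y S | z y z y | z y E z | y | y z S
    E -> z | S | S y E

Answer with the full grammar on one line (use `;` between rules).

S -> z y S' | y S''; E -> z | S E'; S' -> S | z y | E z; S'' -> ε | z S; E' -> ε | y E

S has alternatives sharing prefix 'z y': factor to S → z y S' with S' → S | z y | E z.
S has alternatives sharing prefix 'y': factor to S → y S'' with S'' → ε | z S.
E has alternatives sharing prefix 'S': factor to E → S E' with E' → ε | y E.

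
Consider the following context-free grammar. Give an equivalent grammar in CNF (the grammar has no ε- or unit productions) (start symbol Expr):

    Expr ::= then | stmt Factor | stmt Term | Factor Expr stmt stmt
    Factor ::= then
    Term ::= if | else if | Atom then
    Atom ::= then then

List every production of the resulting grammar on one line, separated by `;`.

Expr ::= then | X1 Factor | X1 Term | Factor Y1; Factor ::= then; Term ::= if | X2 X3 | Atom X4; Atom ::= X4 X4; X1 ::= stmt; X2 ::= else; X3 ::= if; X4 ::= then; Y1 ::= Expr Y2; Y2 ::= X1 X1

Introduce a nonterminal for each terminal appearing in a rule of length ≥ 2: X1 → stmt, X2 → else, X3 → if, X4 → then.
Binarize each right-hand side of length ≥ 3 by chaining fresh nonterminals (Y1, Y2, …): affected rules were Expr → Factor Expr X1 X1.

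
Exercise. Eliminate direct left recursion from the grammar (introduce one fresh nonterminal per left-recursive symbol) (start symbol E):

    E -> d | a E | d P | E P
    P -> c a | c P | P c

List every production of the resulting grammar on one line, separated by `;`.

E -> d E' | a E E' | d P E'; P -> c a P' | c P P'; E' -> P E' | ε; P' -> c P' | ε

Directly left-recursive nonterminals: E, P.
For E: α = {P}, β = {d, a E, d P}. Rewrite as E → β E' and E' → α E' | ε.
For P: α = {c}, β = {c a, c P}. Rewrite as P → β P' and P' → α P' | ε.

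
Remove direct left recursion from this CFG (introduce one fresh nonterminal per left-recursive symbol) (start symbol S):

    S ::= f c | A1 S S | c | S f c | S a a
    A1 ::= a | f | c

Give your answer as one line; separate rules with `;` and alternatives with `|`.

S ::= f c S' | A1 S S S' | c S'; A1 ::= a | f | c; S' ::= f c S' | a a S' | ε

Directly left-recursive nonterminal: S.
For S: α = {f c, a a}, β = {f c, A1 S S, c}. Rewrite as S → β S' and S' → α S' | ε.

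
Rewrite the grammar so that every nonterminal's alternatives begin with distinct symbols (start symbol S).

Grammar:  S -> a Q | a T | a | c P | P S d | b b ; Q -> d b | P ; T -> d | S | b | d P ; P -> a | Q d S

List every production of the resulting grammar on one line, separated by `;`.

S has alternatives sharing prefix 'a': factor to S → a S' with S' → Q | T | ε.
T has alternatives sharing prefix 'd': factor to T → d T' with T' → ε | P.

S -> c P | P S d | b b | a S'; Q -> d b | P; T -> S | b | d T'; P -> a | Q d S; S' -> Q | T | ε; T' -> ε | P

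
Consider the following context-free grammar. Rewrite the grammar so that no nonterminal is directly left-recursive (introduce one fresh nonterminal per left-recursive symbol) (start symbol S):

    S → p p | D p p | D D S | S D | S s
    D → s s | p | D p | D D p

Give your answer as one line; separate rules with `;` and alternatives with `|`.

S → p p S' | D p p S' | D D S S'; D → s s D' | p D'; S' → D S' | s S' | ε; D' → p D' | D p D' | ε

S, D are directly left-recursive.
For S: α = {D, s}, β = {p p, D p p, D D S}. Rewrite as S → β S' and S' → α S' | ε.
For D: α = {p, D p}, β = {s s, p}. Rewrite as D → β D' and D' → α D' | ε.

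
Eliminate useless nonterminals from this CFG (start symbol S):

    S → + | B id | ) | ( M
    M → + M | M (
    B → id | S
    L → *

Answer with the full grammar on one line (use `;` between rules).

S → + | B id | ); B → id | S

Generating nonterminals: {B, L, S}.
Reachable from S after that: {B, S}.
Removed useless symbols: {L, M} and every production mentioning them.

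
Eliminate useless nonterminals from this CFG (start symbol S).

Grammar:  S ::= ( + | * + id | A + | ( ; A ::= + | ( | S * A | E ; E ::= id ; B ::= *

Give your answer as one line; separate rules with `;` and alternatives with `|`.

Generating nonterminals: {A, B, E, S}.
Reachable from S after that: {A, E, S}.
Removed useless symbols: {B} and every production mentioning them.

S ::= ( + | * + id | A + | (; A ::= + | ( | S * A | E; E ::= id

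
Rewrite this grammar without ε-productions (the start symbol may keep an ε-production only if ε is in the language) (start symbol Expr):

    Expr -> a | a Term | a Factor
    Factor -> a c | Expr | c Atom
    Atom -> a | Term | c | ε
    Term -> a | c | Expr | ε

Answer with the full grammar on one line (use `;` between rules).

Expr -> a | a Term | a Factor; Factor -> a c | Expr | c Atom | c; Atom -> a | Term | c; Term -> a | c | Expr

Nullable nonterminals: {Atom, Term}.
ε ∉ L(G), so no ε-production is kept.
Expand every rule over subsets of its nullable positions: Factor → c Atom gives c Atom | c.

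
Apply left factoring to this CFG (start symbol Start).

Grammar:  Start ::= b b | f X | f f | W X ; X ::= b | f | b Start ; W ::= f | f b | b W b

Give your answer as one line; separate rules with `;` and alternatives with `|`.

Start has alternatives sharing prefix 'f': factor to Start → f Start1 with Start1 → X | f.
X has alternatives sharing prefix 'b': factor to X → b X1 with X1 → ε | Start.
W has alternatives sharing prefix 'f': factor to W → f W1 with W1 → ε | b.

Start ::= b b | W X | f Start1; X ::= f | b X1; W ::= b W b | f W1; Start1 ::= X | f; X1 ::= eps | Start; W1 ::= eps | b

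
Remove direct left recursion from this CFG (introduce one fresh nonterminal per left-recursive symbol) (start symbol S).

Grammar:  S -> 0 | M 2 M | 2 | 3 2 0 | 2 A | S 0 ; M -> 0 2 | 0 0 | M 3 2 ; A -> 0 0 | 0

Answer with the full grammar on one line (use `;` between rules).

Left recursion appears on S, M.
For S: α = {0}, β = {0, M 2 M, 2, 3 2 0, 2 A}. Rewrite as S → β S' and S' → α S' | ε.
For M: α = {3 2}, β = {0 2, 0 0}. Rewrite as M → β M' and M' → α M' | ε.

S -> 0 S' | M 2 M S' | 2 S' | 3 2 0 S' | 2 A S'; M -> 0 2 M' | 0 0 M'; A -> 0 0 | 0; S' -> 0 S' | ε; M' -> 3 2 M' | ε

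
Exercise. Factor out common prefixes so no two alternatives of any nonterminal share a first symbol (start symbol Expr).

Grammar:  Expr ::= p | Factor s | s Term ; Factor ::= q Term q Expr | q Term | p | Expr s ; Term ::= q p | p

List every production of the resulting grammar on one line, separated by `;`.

Expr ::= p | Factor s | s Term; Factor ::= p | Expr s | q Term Factor1; Term ::= q p | p; Factor1 ::= q Expr | ε

Factor has alternatives sharing prefix 'q Term': factor to Factor → q Term Factor1 with Factor1 → q Expr | ε.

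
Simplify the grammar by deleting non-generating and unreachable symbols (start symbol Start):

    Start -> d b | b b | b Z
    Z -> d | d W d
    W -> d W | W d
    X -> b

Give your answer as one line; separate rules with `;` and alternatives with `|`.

Start -> d b | b b | b Z; Z -> d

Generating nonterminals: {Start, X, Z}.
Reachable from Start after that: {Start, Z}.
Removed useless symbols: {W, X} and every production mentioning them.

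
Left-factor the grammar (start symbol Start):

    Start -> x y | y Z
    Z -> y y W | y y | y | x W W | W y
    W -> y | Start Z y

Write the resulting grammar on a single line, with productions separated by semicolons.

Z has alternatives sharing prefix 'y': factor to Z → y Z1 with Z1 → y W | y | ε.
Z1 has alternatives sharing prefix 'y': factor to Z1 → y Z11 with Z11 → W | ε.

Start -> x y | y Z; Z -> x W W | W y | y Z1; W -> y | Start Z y; Z1 -> ε | y Z11; Z11 -> W | ε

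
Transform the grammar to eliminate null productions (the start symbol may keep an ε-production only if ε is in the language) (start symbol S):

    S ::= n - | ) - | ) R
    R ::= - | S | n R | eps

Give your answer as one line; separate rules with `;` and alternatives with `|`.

Nullable nonterminals: {R}.
ε ∉ L(G), so no ε-production is kept.
Expand every rule over subsets of its nullable positions: S → ) R gives ) R | ). R → n R gives n R | n.

S ::= n - | ) - | ) R | ); R ::= - | S | n R | n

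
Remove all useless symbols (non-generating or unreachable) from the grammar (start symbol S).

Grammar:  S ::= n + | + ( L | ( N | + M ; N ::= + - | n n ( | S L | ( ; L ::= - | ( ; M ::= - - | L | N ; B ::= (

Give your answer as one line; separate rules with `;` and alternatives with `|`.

S ::= n + | + ( L | ( N | + M; N ::= + - | n n ( | S L | (; L ::= - | (; M ::= - - | L | N

Generating nonterminals: {B, L, M, N, S}.
Reachable from S after that: {L, M, N, S}.
Removed useless symbols: {B} and every production mentioning them.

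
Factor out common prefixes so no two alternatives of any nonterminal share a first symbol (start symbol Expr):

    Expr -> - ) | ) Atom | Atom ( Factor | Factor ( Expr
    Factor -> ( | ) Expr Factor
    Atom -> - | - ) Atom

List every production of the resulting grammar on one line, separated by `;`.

Atom has alternatives sharing prefix '-': factor to Atom → - Atom1 with Atom1 → ε | ) Atom.

Expr -> - ) | ) Atom | Atom ( Factor | Factor ( Expr; Factor -> ( | ) Expr Factor; Atom -> - Atom1; Atom1 -> ε | ) Atom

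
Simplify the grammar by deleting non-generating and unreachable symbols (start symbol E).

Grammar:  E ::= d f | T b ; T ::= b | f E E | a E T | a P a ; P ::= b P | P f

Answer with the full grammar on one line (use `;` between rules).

E ::= d f | T b; T ::= b | f E E | a E T

Generating nonterminals: {E, T}.
Reachable from E after that: {E, T}.
Removed useless symbols: {P} and every production mentioning them.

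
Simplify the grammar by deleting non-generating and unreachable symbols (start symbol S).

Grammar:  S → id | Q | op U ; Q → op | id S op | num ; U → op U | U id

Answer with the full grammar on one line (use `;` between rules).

Generating nonterminals: {Q, S}.
Reachable from S after that: {Q, S}.
Removed useless symbols: {U} and every production mentioning them.

S → id | Q; Q → op | id S op | num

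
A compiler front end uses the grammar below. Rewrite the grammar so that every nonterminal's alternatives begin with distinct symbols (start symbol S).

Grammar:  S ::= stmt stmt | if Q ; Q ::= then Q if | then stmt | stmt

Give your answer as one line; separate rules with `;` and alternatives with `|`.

S ::= stmt stmt | if Q; Q ::= stmt | then Q'; Q' ::= Q if | stmt

Q has alternatives sharing prefix 'then': factor to Q → then Q' with Q' → Q if | stmt.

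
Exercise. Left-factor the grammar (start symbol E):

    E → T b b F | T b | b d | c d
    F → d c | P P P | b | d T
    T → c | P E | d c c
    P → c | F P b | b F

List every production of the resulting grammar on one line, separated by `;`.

E has alternatives sharing prefix 'T b': factor to E → T b E' with E' → b F | ε.
F has alternatives sharing prefix 'd': factor to F → d F' with F' → c | T.

E → b d | c d | T b E'; F → P P P | b | d F'; T → c | P E | d c c; P → c | F P b | b F; E' → b F | ε; F' → c | T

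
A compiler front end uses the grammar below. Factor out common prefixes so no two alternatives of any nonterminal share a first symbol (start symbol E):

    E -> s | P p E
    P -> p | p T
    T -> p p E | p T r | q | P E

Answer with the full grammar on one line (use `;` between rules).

P has alternatives sharing prefix 'p': factor to P → p P' with P' → ε | T.
T has alternatives sharing prefix 'p': factor to T → p T' with T' → p E | T r.

E -> s | P p E; P -> p P'; T -> q | P E | p T'; P' -> ε | T; T' -> p E | T r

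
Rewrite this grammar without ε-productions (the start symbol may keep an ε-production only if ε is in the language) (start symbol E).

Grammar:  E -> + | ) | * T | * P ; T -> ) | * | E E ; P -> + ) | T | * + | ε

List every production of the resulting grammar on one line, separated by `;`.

E -> + | ) | * T | * P | *; T -> ) | * | E E; P -> + ) | T | * +

The nullable symbols are {P}.
ε ∉ L(G), so no ε-production is kept.
Expand every rule over subsets of its nullable positions: E → * P gives * P | *.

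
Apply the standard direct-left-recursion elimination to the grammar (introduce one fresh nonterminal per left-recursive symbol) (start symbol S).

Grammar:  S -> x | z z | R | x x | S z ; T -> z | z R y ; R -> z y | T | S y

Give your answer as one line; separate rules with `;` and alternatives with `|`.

Left recursion appears on S.
For S: α = {z}, β = {x, z z, R, x x}. Rewrite as S → β S' and S' → α S' | ε.

S -> x S' | z z S' | R S' | x x S'; T -> z | z R y; R -> z y | T | S y; S' -> z S' | ε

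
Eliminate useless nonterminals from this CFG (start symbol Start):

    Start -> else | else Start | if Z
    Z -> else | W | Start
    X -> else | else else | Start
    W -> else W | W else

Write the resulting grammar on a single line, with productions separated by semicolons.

Start -> else | else Start | if Z; Z -> else | Start

Generating nonterminals: {Start, X, Z}.
Reachable from Start after that: {Start, Z}.
Removed useless symbols: {W, X} and every production mentioning them.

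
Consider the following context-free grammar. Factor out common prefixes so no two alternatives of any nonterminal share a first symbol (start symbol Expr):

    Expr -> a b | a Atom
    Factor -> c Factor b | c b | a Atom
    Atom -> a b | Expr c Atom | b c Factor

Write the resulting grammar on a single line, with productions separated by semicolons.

Expr -> a Expr1; Factor -> a Atom | c Factor1; Atom -> a b | Expr c Atom | b c Factor; Expr1 -> b | Atom; Factor1 -> Factor b | b

Expr has alternatives sharing prefix 'a': factor to Expr → a Expr1 with Expr1 → b | Atom.
Factor has alternatives sharing prefix 'c': factor to Factor → c Factor1 with Factor1 → Factor b | b.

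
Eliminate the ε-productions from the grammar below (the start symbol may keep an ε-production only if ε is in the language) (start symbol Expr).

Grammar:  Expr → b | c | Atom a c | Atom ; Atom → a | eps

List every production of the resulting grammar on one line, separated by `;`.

The nullable symbols are {Atom, Expr}.
ε ∈ L(G) since Expr is nullable, so keep Expr → ε.
For each production, add variants omitting each subset of nullable occurrences: Expr → Atom a c gives Atom a c | a c.

Expr → b | c | Atom a c | a c | Atom | ε; Atom → a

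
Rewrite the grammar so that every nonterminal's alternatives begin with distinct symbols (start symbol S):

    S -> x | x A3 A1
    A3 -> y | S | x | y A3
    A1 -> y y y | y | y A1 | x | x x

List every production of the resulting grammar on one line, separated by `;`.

S -> x S'; A3 -> S | x | y A3'; A1 -> y A1' | x A1''; S' -> ε | A3 A1; A3' -> ε | A3; A1' -> y y | ε | A1; A1'' -> ε | x

S has alternatives sharing prefix 'x': factor to S → x S' with S' → ε | A3 A1.
A3 has alternatives sharing prefix 'y': factor to A3 → y A3' with A3' → ε | A3.
A1 has alternatives sharing prefix 'y': factor to A1 → y A1' with A1' → y y | ε | A1.
A1 has alternatives sharing prefix 'x': factor to A1 → x A1'' with A1'' → ε | x.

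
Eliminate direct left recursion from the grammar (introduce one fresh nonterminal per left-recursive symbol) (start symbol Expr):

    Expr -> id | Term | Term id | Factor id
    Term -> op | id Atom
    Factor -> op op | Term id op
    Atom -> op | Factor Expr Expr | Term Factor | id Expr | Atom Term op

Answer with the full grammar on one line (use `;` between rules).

Atom is directly left-recursive.
For Atom: α = {Term op}, β = {op, Factor Expr Expr, Term Factor, id Expr}. Rewrite as Atom → β Atom1 and Atom1 → α Atom1 | ε.

Expr -> id | Term | Term id | Factor id; Term -> op | id Atom; Factor -> op op | Term id op; Atom -> op Atom1 | Factor Expr Expr Atom1 | Term Factor Atom1 | id Expr Atom1; Atom1 -> Term op Atom1 | ε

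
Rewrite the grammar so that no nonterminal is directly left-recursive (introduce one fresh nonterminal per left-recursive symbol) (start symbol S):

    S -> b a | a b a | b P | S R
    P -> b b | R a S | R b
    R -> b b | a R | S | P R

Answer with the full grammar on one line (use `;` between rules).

Directly left-recursive nonterminal: S.
For S: α = {R}, β = {b a, a b a, b P}. Rewrite as S → β S' and S' → α S' | ε.

S -> b a S' | a b a S' | b P S'; P -> b b | R a S | R b; R -> b b | a R | S | P R; S' -> R S' | epsilon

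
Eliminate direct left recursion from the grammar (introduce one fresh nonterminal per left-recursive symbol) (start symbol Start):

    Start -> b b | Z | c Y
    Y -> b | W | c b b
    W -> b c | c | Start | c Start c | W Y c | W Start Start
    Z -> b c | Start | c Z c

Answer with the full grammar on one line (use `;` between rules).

Start -> b b | Z | c Y; Y -> b | W | c b b; W -> b c W1 | c W1 | Start W1 | c Start c W1; Z -> b c | Start | c Z c; W1 -> Y c W1 | Start Start W1 | ε

Left recursion appears on W.
For W: α = {Y c, Start Start}, β = {b c, c, Start, c Start c}. Rewrite as W → β W1 and W1 → α W1 | ε.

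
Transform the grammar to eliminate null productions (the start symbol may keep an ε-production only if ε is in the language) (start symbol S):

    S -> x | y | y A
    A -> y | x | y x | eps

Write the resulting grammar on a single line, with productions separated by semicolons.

S -> x | y | y A; A -> y | x | y x

Nullable set = {A}.
ε ∉ L(G), so no ε-production is kept.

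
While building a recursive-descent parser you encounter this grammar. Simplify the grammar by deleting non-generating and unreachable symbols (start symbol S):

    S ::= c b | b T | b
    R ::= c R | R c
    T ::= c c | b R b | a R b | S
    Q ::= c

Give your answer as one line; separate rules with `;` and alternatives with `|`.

Generating nonterminals: {Q, S, T}.
Reachable from S after that: {S, T}.
Removed useless symbols: {Q, R} and every production mentioning them.

S ::= c b | b T | b; T ::= c c | S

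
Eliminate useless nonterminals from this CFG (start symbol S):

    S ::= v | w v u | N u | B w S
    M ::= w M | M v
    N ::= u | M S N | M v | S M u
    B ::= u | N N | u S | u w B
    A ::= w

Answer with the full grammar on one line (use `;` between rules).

S ::= v | w v u | N u | B w S; N ::= u; B ::= u | N N | u S | u w B

Generating nonterminals: {A, B, N, S}.
Reachable from S after that: {B, N, S}.
Removed useless symbols: {A, M} and every production mentioning them.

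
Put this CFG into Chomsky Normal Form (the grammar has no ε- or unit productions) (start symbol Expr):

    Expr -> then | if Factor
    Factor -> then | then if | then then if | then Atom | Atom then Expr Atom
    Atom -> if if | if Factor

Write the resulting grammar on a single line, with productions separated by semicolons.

Introduce a nonterminal for each terminal appearing in a rule of length ≥ 2: X1 → if, X2 → then.
Binarize each right-hand side of length ≥ 3 by chaining fresh nonterminals (Y1, Y2, …): affected rules were Factor → X2 X2 X1; Factor → Atom X2 Expr Atom.

Expr -> then | X1 Factor; Factor -> then | X2 X1 | X2 Y1 | X2 Atom | Atom Y2; Atom -> X1 X1 | X1 Factor; X1 -> if; X2 -> then; Y1 -> X2 X1; Y2 -> X2 Y3; Y3 -> Expr Atom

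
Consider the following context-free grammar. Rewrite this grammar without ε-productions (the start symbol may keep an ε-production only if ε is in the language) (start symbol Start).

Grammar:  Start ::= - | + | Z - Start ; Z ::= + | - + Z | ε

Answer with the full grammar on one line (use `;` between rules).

Start ::= - | + | Z - Start | - Start; Z ::= + | - + Z | - +

The nullable symbols are {Z}.
ε ∉ L(G), so no ε-production is kept.
For each production, add variants omitting each subset of nullable occurrences: Start → Z - Start gives Z - Start | - Start. Z → - + Z gives - + Z | - +.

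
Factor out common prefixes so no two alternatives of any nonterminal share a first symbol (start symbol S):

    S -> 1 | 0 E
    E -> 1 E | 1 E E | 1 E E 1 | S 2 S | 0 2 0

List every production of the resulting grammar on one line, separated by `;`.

S -> 1 | 0 E; E -> S 2 S | 0 2 0 | 1 E E'; E' -> ε | E E''; E'' -> ε | 1

E has alternatives sharing prefix '1 E': factor to E → 1 E E' with E' → ε | E | E 1.
E' has alternatives sharing prefix 'E': factor to E' → E E'' with E'' → ε | 1.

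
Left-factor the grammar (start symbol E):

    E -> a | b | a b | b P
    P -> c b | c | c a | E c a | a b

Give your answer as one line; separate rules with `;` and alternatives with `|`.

E -> a E' | b E''; P -> E c a | a b | c P'; E' -> ε | b; E'' -> ε | P; P' -> b | ε | a

E has alternatives sharing prefix 'a': factor to E → a E' with E' → ε | b.
E has alternatives sharing prefix 'b': factor to E → b E'' with E'' → ε | P.
P has alternatives sharing prefix 'c': factor to P → c P' with P' → b | ε | a.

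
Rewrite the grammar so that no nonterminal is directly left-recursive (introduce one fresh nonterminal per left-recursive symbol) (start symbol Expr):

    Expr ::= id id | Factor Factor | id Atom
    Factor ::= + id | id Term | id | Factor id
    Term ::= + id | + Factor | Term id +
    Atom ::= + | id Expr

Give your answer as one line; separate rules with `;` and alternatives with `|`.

Factor, Term are directly left-recursive.
For Factor: α = {id}, β = {+ id, id Term, id}. Rewrite as Factor → β Factor1 and Factor1 → α Factor1 | ε.
For Term: α = {id +}, β = {+ id, + Factor}. Rewrite as Term → β Term1 and Term1 → α Term1 | ε.

Expr ::= id id | Factor Factor | id Atom; Factor ::= + id Factor1 | id Term Factor1 | id Factor1; Term ::= + id Term1 | + Factor Term1; Atom ::= + | id Expr; Factor1 ::= id Factor1 | ε; Term1 ::= id + Term1 | ε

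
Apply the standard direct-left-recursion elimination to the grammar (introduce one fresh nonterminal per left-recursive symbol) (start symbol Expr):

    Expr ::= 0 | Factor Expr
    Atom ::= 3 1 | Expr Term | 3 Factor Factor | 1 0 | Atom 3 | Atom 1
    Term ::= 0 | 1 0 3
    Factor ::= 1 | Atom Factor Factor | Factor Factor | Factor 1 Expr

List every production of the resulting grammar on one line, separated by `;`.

Expr ::= 0 | Factor Expr; Atom ::= 3 1 Atom1 | Expr Term Atom1 | 3 Factor Factor Atom1 | 1 0 Atom1; Term ::= 0 | 1 0 3; Factor ::= 1 Factor1 | Atom Factor Factor Factor1; Atom1 ::= 3 Atom1 | 1 Atom1 | ε; Factor1 ::= Factor Factor1 | 1 Expr Factor1 | ε

Directly left-recursive nonterminals: Atom, Factor.
For Atom: α = {3, 1}, β = {3 1, Expr Term, 3 Factor Factor, 1 0}. Rewrite as Atom → β Atom1 and Atom1 → α Atom1 | ε.
For Factor: α = {Factor, 1 Expr}, β = {1, Atom Factor Factor}. Rewrite as Factor → β Factor1 and Factor1 → α Factor1 | ε.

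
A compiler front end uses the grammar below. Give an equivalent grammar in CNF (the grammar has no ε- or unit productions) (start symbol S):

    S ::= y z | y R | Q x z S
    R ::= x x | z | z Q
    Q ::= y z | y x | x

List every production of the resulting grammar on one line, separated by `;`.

S ::= X1 X2 | X1 R | Q Y1; R ::= X3 X3 | z | X2 Q; Q ::= X1 X2 | X1 X3 | x; X1 ::= y; X2 ::= z; X3 ::= x; Y1 ::= X3 Y2; Y2 ::= X2 S

Introduce a nonterminal for each terminal appearing in a rule of length ≥ 2: X1 → y, X2 → z, X3 → x.
Binarize each right-hand side of length ≥ 3 by chaining fresh nonterminals (Y1, Y2, …): affected rules were S → Q X3 X2 S.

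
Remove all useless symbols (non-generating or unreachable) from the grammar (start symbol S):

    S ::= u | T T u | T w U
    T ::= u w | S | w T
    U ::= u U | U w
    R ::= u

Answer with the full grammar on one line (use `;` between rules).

S ::= u | T T u; T ::= u w | S | w T

Generating nonterminals: {R, S, T}.
Reachable from S after that: {S, T}.
Removed useless symbols: {R, U} and every production mentioning them.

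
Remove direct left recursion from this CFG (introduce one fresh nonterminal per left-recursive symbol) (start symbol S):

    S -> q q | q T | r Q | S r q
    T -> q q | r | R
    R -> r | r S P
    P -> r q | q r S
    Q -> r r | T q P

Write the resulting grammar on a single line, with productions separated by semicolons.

Left recursion appears on S.
For S: α = {r q}, β = {q q, q T, r Q}. Rewrite as S → β S' and S' → α S' | ε.

S -> q q S' | q T S' | r Q S'; T -> q q | r | R; R -> r | r S P; P -> r q | q r S; Q -> r r | T q P; S' -> r q S' | epsilon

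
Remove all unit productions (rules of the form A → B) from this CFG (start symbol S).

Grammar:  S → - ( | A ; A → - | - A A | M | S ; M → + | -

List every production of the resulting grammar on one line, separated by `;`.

S → - ( | - | - A A | +; A → - ( | - | - A A | +; M → + | -

Unit pairs: A ⇒* {M, S}; S ⇒* {A, M}.
For every A with A ⇒* B via unit rules, add B's non-unit alternatives to A; then delete every rule of the form X → Y.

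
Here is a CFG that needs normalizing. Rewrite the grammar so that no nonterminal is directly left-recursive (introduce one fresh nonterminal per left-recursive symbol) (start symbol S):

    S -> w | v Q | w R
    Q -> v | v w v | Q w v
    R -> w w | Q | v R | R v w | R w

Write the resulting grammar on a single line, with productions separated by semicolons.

Q, R are directly left-recursive.
For Q: α = {w v}, β = {v, v w v}. Rewrite as Q → β Q' and Q' → α Q' | ε.
For R: α = {v w, w}, β = {w w, Q, v R}. Rewrite as R → β R' and R' → α R' | ε.

S -> w | v Q | w R; Q -> v Q' | v w v Q'; R -> w w R' | Q R' | v R R'; Q' -> w v Q' | epsilon; R' -> v w R' | w R' | epsilon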